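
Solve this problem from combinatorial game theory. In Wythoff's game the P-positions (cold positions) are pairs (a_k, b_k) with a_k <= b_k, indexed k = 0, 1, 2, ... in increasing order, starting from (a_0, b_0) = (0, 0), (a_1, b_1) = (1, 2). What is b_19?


By Wythoff's theorem, a_k = floor(k * phi) and b_k = floor(k * phi^2) = a_k + k, where phi = (1 + sqrt(5))/2 is the golden ratio.
phi = (1 + sqrt(5))/2 = 1.618034
phi^2 = phi + 1 = 2.618034
k = 19
k * phi^2 = 19 * 2.618034 = 49.742646
b_19 = floor(k * phi^2) = 49 (check: a_19 + k = 30 + 19 = 49)

49


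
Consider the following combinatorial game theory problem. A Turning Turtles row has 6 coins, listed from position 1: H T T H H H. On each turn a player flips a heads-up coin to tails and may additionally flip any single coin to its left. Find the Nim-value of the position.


Coins: H T T H H H
Key fact: a single head at position k behaves exactly like a Nim heap of size k (turning it to T and optionally flipping a coin at j < k corresponds to moving the heap from k to j, or to 0), and heads combine as a disjunctive sum (two heads at the same place would cancel, matching j XOR j = 0). So the Nim-value is the XOR of the 1-indexed positions of the heads.
Face-up positions (1-indexed): [1, 4, 5, 6]
XOR 0 with 1: 0 XOR 1 = 1
XOR 1 with 4: 1 XOR 4 = 5
XOR 5 with 5: 5 XOR 5 = 0
XOR 0 with 6: 0 XOR 6 = 6
Nim-value = 6

6


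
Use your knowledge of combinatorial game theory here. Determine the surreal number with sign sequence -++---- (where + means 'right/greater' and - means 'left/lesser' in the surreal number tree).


Sign expansion: -++----
Rule: track bounds (lo, hi), initially (-inf, +inf). On '+', the current value becomes lo and we move to the simplest number in (value, hi): value + 1 if hi = +inf, otherwise the midpoint (value + hi)/2. On '-', the current value becomes hi and we move to value - 1 if lo = -inf, otherwise the midpoint (lo + value)/2.
Start at 0.
Step 1: sign = -, move left. Bounds: (-inf, 0). Value = -1
Step 2: sign = +, move right. Bounds: (-1, 0). Value = -1/2
Step 3: sign = +, move right. Bounds: (-1/2, 0). Value = -1/4
Step 4: sign = -, move left. Bounds: (-1/2, -1/4). Value = -3/8
Step 5: sign = -, move left. Bounds: (-1/2, -3/8). Value = -7/16
Step 6: sign = -, move left. Bounds: (-1/2, -7/16). Value = -15/32
Step 7: sign = -, move left. Bounds: (-1/2, -15/32). Value = -31/64
The surreal number with sign expansion -++---- is -31/64.

-31/64


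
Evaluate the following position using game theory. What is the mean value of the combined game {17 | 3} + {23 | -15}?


G1 = {17 | 3}, G2 = {23 | -15}
Each is a switch {a | b} with numbers a > b; its mean value is (a + b)/2, and mean value is additive over game sums: m(G1 + G2) = m(G1) + m(G2).
Mean of G1 = (17 + (3))/2 = 20/2 = 10
Mean of G2 = (23 + (-15))/2 = 8/2 = 4
Mean of G1 + G2 = 10 + 4 = 14

14


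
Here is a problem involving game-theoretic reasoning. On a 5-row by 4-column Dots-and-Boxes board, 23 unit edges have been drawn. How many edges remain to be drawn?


Grid: 5 x 4 boxes, i.e. 6 rows and 5 columns of dots.
Horizontal edges: (rows + 1) * cols = 6 * 4 = 24
Vertical edges: rows * (cols + 1) = 5 * 5 = 25
Total edges: 24 + 25 = 49
Edges drawn: 23
Remaining: 49 - 23 = 26

26


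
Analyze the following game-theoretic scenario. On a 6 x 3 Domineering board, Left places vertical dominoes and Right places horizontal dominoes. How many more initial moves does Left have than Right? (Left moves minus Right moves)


Board is 6 x 3 (rows x cols).
Left (vertical) placements: (rows-1) * cols = 5 * 3 = 15
Right (horizontal) placements: rows * (cols-1) = 6 * 2 = 12
Advantage = Left - Right = 15 - 12 = 3

3


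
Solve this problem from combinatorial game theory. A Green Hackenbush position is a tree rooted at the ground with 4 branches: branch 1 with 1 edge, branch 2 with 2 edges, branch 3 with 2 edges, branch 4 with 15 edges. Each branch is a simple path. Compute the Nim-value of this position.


The tree has 4 branches from the ground vertex.
In Green Hackenbush, the Nim-value of a simple path of length k is k.
Branch 1: length 1, Nim-value = 1
Branch 2: length 2, Nim-value = 2
Branch 3: length 2, Nim-value = 2
Branch 4: length 15, Nim-value = 15
Total Nim-value = XOR of all branch values:
0 XOR 1 = 1
1 XOR 2 = 3
3 XOR 2 = 1
1 XOR 15 = 14
Nim-value of the tree = 14

14


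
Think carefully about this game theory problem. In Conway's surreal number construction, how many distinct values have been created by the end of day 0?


Day 0: {|} = 0 is born. Count = 1.
Day n: the number of surreal numbers born by day n is 2^(n+1) - 1.
By day 0: 2^1 - 1 = 1
By day 0: 1 surreal numbers.

1


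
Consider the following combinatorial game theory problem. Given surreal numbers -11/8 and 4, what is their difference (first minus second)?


x = -11/8, y = 4
Converting to common denominator: 8
x = -11/8, y = 32/8
x - y = -11/8 - 4 = -43/8

-43/8


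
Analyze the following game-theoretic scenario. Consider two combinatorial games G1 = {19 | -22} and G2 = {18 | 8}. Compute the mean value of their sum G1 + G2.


G1 = {19 | -22}, G2 = {18 | 8}
Each is a switch {a | b} with numbers a > b; its mean value is (a + b)/2, and mean value is additive over game sums: m(G1 + G2) = m(G1) + m(G2).
Mean of G1 = (19 + (-22))/2 = -3/2 = -3/2
Mean of G2 = (18 + (8))/2 = 26/2 = 13
Mean of G1 + G2 = -3/2 + 13 = 23/2

23/2


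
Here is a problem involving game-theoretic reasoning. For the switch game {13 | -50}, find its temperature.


The game is {13 | -50}, a switch {a | b} with numbers a > b.
Cooling {a | b} by t gives {a - t | b + t}, which stops being hot when a - t = b + t, i.e. at t = (a - b)/2. So the temperature of a switch is (a - b)/2.
Temperature = (Left option - Right option) / 2
= (13 - (-50)) / 2
= 63 / 2
= 63/2

63/2


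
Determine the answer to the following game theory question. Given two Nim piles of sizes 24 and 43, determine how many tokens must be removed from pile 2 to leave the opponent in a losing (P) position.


Piles: 24 and 43
Current XOR: 24 XOR 43 = 51 (non-zero, so this is an N-position).
To make the XOR zero, we need to find a move that balances the piles.
For pile 2 (size 43): target = 43 XOR 51 = 24
We reduce pile 2 from 43 to 24.
Tokens removed: 43 - 24 = 19
Verification: 24 XOR 24 = 0

19


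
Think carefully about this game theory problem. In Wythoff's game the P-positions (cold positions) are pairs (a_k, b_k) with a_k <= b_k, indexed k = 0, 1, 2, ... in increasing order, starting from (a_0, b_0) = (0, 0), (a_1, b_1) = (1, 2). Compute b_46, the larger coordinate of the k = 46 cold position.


By Wythoff's theorem, a_k = floor(k * phi) and b_k = floor(k * phi^2) = a_k + k, where phi = (1 + sqrt(5))/2 is the golden ratio.
phi = (1 + sqrt(5))/2 = 1.618034
phi^2 = phi + 1 = 2.618034
k = 46
k * phi^2 = 46 * 2.618034 = 120.429563
b_46 = floor(k * phi^2) = 120 (check: a_46 + k = 74 + 46 = 120)

120


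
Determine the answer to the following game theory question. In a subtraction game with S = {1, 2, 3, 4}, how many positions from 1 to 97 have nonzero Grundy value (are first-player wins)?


Subtraction set S = {1, 2, 3, 4}, so G(n) = n mod 5.
G(n) = 0 when n is a multiple of 5.
Multiples of 5 in [1, 97]: 19
N-positions (nonzero Grundy) = 97 - 19 = 78

78


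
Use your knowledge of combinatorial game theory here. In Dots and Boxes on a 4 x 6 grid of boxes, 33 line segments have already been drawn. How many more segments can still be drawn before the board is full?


Grid: 4 x 6 boxes, i.e. 5 rows and 7 columns of dots.
Horizontal edges: (rows + 1) * cols = 5 * 6 = 30
Vertical edges: rows * (cols + 1) = 4 * 7 = 28
Total edges: 30 + 28 = 58
Edges drawn: 33
Remaining: 58 - 33 = 25

25


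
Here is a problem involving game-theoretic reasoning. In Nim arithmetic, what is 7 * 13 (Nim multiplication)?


Nim multiplication is bilinear over XOR: (u XOR v) * w = (u*w) XOR (v*w).
So we split each operand into its bit components and XOR the pairwise Nim products.
7 = 1 + 2 + 4 (as XOR of powers of 2).
13 = 1 + 4 + 8 (as XOR of powers of 2).
Using the standard Nim-product table on single bits:
  2*2 = 3,   2*4 = 8,   2*8 = 12,
  4*4 = 6,   4*8 = 11,  8*8 = 13,
and  1*x = x (identity), k*l = l*k (commutative).
Pairwise Nim products:
  1 * 1 = 1
  1 * 4 = 4
  1 * 8 = 8
  2 * 1 = 2
  2 * 4 = 8
  2 * 8 = 12
  4 * 1 = 4
  4 * 4 = 6
  4 * 8 = 11
XOR them: 1 XOR 4 XOR 8 XOR 2 XOR 8 XOR 12 XOR 4 XOR 6 XOR 11 = 2.
Result: 7 * 13 = 2 (in Nim).

2


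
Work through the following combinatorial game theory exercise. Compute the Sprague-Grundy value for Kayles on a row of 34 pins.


Kayles: a move removes 1 or 2 adjacent pins from a contiguous row.
Removing pins from a row of k leaves two independent rows (a, b) with a + b = k - 1 (one pin) or a + b = k - 2 (two pins); an end removal gives a = 0.
By Sprague-Grundy, G(k) = mex{ G(a) XOR G(b) } over all these splits. G(0) = 0.
G(1): splits (0,0):0^0=0 -> mex({0}) = 1
G(2): splits (0,1):0^1=1 (0,0):0^0=0 -> mex({0, 1}) = 2
G(3): splits (0,2):0^2=2 (1,1):1^1=0 (0,1):0^1=1 -> mex({0, 1, 2}) = 3
G(4): splits (0,3):0^3=3 (1,2):1^2=3 (0,2):0^2=2 (1,1):1^1=0 -> mex({0, 2, 3}) = 1
G(5): splits (0,4):0^1=1 (1,3):1^3=2 (2,2):2^2=0 (0,3):0^3=3 (1,2):1^2=3 -> mex({0, 1, 2, 3}) = 4
G(6) = mex({0, 1, 2, 4}) = 3
G(7) = mex({0, 1, 3, 4, 5}) = 2
G(8) = mex({0, 2, 3, 5, 6}) = 1
G(9) = mex({0, 1, 2, 3, 6, 7}) = 4
G(10) = mex({0, 1, 3, 4, 5, 7}) = 2
G(11) = mex({0, 1, 2, 3, 4, 5}) = 6
G(12) = mex({0, 1, 2, 3, 5, 6, 7}) = 4
G(13) = mex({0, 2, 3, 4, 6, 7}) = 1
G(14) = mex({0, 1, 4, 5, 6, 7}) = 2
G(15) = mex({0, 1, 2, 3, 4, 5, 6}) = 7
G(16) = mex({0, 2, 3, 5, 6, 7}) = 1
G(17) = mex({0, 1, 2, 3, 5, 6, 7}) = 4
G(18) = mex({0, 1, 2, 4, 5, 6}) = 3
G(19) = mex({0, 1, 3, 4, 5, 7}) = 2
G(20) = mex({0, 2, 3, 4, 5, 6, 7}) = 1
G(21) = mex({0, 1, 2, 3, 5, 6, 7}) = 4
G(22) = mex({0, 1, 2, 3, 4, 5, 7}) = 6
G(23) = mex({0, 1, 2, 3, 4, 5, 6}) = 7
G(24) = mex({0, 1, 2, 3, 5, 6, 7}) = 4
G(25) = mex({0, 2, 3, 4, 6, 7}) = 1
G(26) = mex({0, 1, 3, 4, 5, 6, 7}) = 2
G(27) = mex({0, 1, 2, 3, 4, 5, 6, 7}) = 8
G(28) = mex({0, 1, 2, 3, 4, 6, 7, 8}) = 5
G(29) = mex({0, 1, 2, 3, 5, 6, 7, 8, 9}) = 4
G(30) = mex({0, 1, 2, 3, 4, 5, 6, 9, 10}) = 7
G(31) = mex({0, 1, 3, 4, 5, 7, 10, 11}) = 2
G(32) = mex({0, 2, 3, 4, 5, 6, 7, 9, 11}) = 1
G(33) = mex({0, 1, 2, 3, 4, 5, 6, 7, 9, 12}) = 8
G(34) = mex({0, 1, 2, 3, 4, 5, 7, 8, 11, 12}) = 6
Therefore G(34) = 6.

6


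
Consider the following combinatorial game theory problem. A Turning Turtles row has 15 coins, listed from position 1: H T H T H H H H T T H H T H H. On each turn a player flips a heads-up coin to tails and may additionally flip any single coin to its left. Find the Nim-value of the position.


Coins: H T H T H H H H T T H H T H H
Key fact: a single head at position k behaves exactly like a Nim heap of size k (turning it to T and optionally flipping a coin at j < k corresponds to moving the heap from k to j, or to 0), and heads combine as a disjunctive sum (two heads at the same place would cancel, matching j XOR j = 0). So the Nim-value is the XOR of the 1-indexed positions of the heads.
Face-up positions (1-indexed): [1, 3, 5, 6, 7, 8, 11, 12, 14, 15]
XOR 0 with 1: 0 XOR 1 = 1
XOR 1 with 3: 1 XOR 3 = 2
XOR 2 with 5: 2 XOR 5 = 7
XOR 7 with 6: 7 XOR 6 = 1
XOR 1 with 7: 1 XOR 7 = 6
XOR 6 with 8: 6 XOR 8 = 14
XOR 14 with 11: 14 XOR 11 = 5
XOR 5 with 12: 5 XOR 12 = 9
XOR 9 with 14: 9 XOR 14 = 7
XOR 7 with 15: 7 XOR 15 = 8
Nim-value = 8

8


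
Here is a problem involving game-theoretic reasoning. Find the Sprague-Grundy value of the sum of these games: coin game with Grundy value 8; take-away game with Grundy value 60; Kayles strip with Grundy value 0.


By the Sprague-Grundy theorem, the Grundy value of a sum of games is the XOR of individual Grundy values.
coin game: Grundy value = 8. Running XOR: 0 XOR 8 = 8
take-away game: Grundy value = 60. Running XOR: 8 XOR 60 = 52
Kayles strip: Grundy value = 0. Running XOR: 52 XOR 0 = 52
The combined Grundy value is 52.

52


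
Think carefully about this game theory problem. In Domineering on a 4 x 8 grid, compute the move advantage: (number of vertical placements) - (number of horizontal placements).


Board is 4 x 8 (rows x cols).
Left (vertical) placements: (rows-1) * cols = 3 * 8 = 24
Right (horizontal) placements: rows * (cols-1) = 4 * 7 = 28
Advantage = Left - Right = 24 - 28 = -4

-4


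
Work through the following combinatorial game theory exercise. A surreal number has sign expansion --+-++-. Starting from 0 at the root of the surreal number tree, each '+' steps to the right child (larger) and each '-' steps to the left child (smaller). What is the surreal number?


Sign expansion: --+-++-
Rule: track bounds (lo, hi), initially (-inf, +inf). On '+', the current value becomes lo and we move to the simplest number in (value, hi): value + 1 if hi = +inf, otherwise the midpoint (value + hi)/2. On '-', the current value becomes hi and we move to value - 1 if lo = -inf, otherwise the midpoint (lo + value)/2.
Start at 0.
Step 1: sign = -, move left. Bounds: (-inf, 0). Value = -1
Step 2: sign = -, move left. Bounds: (-inf, -1). Value = -2
Step 3: sign = +, move right. Bounds: (-2, -1). Value = -3/2
Step 4: sign = -, move left. Bounds: (-2, -3/2). Value = -7/4
Step 5: sign = +, move right. Bounds: (-7/4, -3/2). Value = -13/8
Step 6: sign = +, move right. Bounds: (-13/8, -3/2). Value = -25/16
Step 7: sign = -, move left. Bounds: (-13/8, -25/16). Value = -51/32
The surreal number with sign expansion --+-++- is -51/32.

-51/32


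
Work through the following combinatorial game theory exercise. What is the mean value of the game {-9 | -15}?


Game = {-9 | -15}, a switch {a | b} with numbers a > b.
Its thermograph has left wall a - t and right wall b + t, which meet at t = (a - b)/2, where both equal (a + b)/2. So the mast (mean value) is at (a + b)/2.
Mean = (-9 + (-15))/2 = -24/2 = -12

-12


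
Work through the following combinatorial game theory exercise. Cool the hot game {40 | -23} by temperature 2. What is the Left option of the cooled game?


Original game: {40 | -23} (a switch {a | b} with a > b).
Cooling by t (for t below the temperature (a - b)/2 = 63/2) taxes each move by t: {a | b} cooled by t is {a - t | b + t}.
Cooling amount: t = 2
Cooled Left option: 40 - 2 = 38
Cooled Right option: -23 + 2 = -21
Cooled game: {38 | -21}
Left option = 38

38


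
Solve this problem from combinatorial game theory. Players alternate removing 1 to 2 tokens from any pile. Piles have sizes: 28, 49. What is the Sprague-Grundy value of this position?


Subtraction set: {1, 2}
For this subtraction set, G(n) = n mod 3 (period = max + 1 = 3).
Pile 1 (size 28): G(28) = 28 mod 3 = 1
Pile 2 (size 49): G(49) = 49 mod 3 = 1
Total Grundy value = XOR of all: 1 XOR 1 = 0

0


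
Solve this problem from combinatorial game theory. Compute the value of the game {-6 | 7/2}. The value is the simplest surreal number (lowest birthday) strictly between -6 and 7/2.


Left options: {-6}, max = -6
Right options: {7/2}, min = 7/2
All options are numbers and max(Left) < min(Right), so by the simplicity theorem the value is the simplest (earliest-born) number strictly between -6 and 7/2.
Integers -5 through 3 all lie strictly between -6 and 7/2.
Among integers, the simplest (lowest birthday = smallest |n|; 0 is born on day 0, +-n on day n) is 0.
No non-integer in the interval can be simpler: if x is a non-integer in the interval, then floor(x) or ceil(x) also lies in the interval (the interval contains an integer), and both are proper prefixes of x's sign expansion, i.e. born earlier. So the game value is 0.
Game value = 0

0


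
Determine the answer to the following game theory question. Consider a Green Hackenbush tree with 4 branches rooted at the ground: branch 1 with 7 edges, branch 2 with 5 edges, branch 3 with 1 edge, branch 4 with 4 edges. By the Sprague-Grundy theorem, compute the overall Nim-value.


The tree has 4 branches from the ground vertex.
In Green Hackenbush, the Nim-value of a simple path of length k is k.
Branch 1: length 7, Nim-value = 7
Branch 2: length 5, Nim-value = 5
Branch 3: length 1, Nim-value = 1
Branch 4: length 4, Nim-value = 4
Total Nim-value = XOR of all branch values:
0 XOR 7 = 7
7 XOR 5 = 2
2 XOR 1 = 3
3 XOR 4 = 7
Nim-value of the tree = 7

7


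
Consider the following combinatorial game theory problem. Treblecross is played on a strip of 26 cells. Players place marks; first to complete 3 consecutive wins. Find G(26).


Treblecross: place X on empty cells; 3-in-a-row wins.
Playing within two cells of an existing X lets the opponent win at once, so sensible play treats the cells i-2..i+2 around each X as dead. The player left with no safe cell loses, so this is a normal-play take-away game on strips of safe cells.
Placing X at cell i (0-indexed) of a strip of k safe cells leaves independent strips of sizes max(0, i-2) and max(0, k-i-3). Hence G(k) = mex{ G(max(0,i-2)) XOR G(max(0,k-i-3)) : 0 <= i < k }, with G(0) = 0.
G(1): splits (0,0):0^0=0 -> mex({0}) = 1
G(2): splits (0,0):0^0=0 -> mex({0}) = 1
G(3): splits (0,0):0^0=0 -> mex({0}) = 1
G(4): splits (0,1):0^1=1 (0,0):0^0=0 -> mex({0, 1}) = 2
G(5): splits (0,2):0^1=1 (0,1):0^1=1 (0,0):0^0=0 -> mex({0, 1}) = 2
G(6) = mex({1}) = 0
G(7) = mex({0, 1, 2}) = 3
G(8) = mex({0, 1, 2}) = 3
G(9) = mex({0, 2}) = 1
G(10) = mex({0, 2, 3}) = 1
G(11) = mex({0, 3}) = 1
G(12) = mex({1, 3}) = 0
G(13) = mex({0, 1, 2, 3}) = 4
G(14) = mex({0, 1, 2}) = 3
G(15) = mex({0, 1, 2}) = 3
G(16) = mex({0, 1, 2, 4}) = 3
G(17) = mex({0, 1, 3, 4}) = 2
G(18) = mex({0, 1, 3, 4}) = 2
G(19) = mex({0, 1, 3, 5}) = 2
G(20) = mex({0, 1, 2, 3, 5}) = 4
G(21) = mex({0, 1, 2, 3, 5}) = 4
G(22) = mex({1, 2, 6}) = 0
G(23) = mex({0, 1, 2, 3, 4, 6}) = 5
G(24) = mex({0, 1, 2, 3, 4}) = 5
G(25) = mex({0, 1, 3, 4, 7}) = 2
G(26) = mex({0, 1, 3, 4, 5, 7}) = 2
Therefore G(26) = 2.

2


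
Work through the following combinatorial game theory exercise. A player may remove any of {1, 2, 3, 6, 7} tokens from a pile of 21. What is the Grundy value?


The subtraction set is S = {1, 2, 3, 6, 7}.
G(k) = mex{ G(k - s) : s in S, s <= k }. We compute iteratively: G(0) = 0.
G(1) = mex({0}) = 1
G(2) = mex({0, 1}) = 2
G(3) = mex({0, 1, 2}) = 3
G(4) = mex({1, 2, 3}) = 0
G(5) = mex({0, 2, 3}) = 1
G(6) = mex({0, 1, 3}) = 2
G(7) = mex({0, 1, 2}) = 3
G(8) = mex({1, 2, 3}) = 0
G(9) = mex({0, 2, 3}) = 1
G(10) = mex({0, 1, 3}) = 2
Observe that G(4)..G(10) = 0, 1, 2, 3, 0, 1, 2 repeats G(0)..G(6) = 0, 1, 2, 3, 0, 1, 2.
For k >= max(S) = 7, G(k) is determined by the previous 7 values G(k-7)..G(k-1); a window of 7 consecutive values has recurred shifted by 4, so by induction G(k + 4) = G(k) for all k >= 0: the sequence is periodic from the start with period 4.
One period: G(0..3) = 0, 1, 2, 3.
21 mod 4 = 1, so G(21) = G(1) = 1.

1


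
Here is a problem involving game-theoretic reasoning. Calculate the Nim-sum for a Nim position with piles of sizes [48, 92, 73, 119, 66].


We need the XOR (exclusive or) of all pile sizes.
After XOR-ing pile 1 (size 48): 0 XOR 48 = 48
After XOR-ing pile 2 (size 92): 48 XOR 92 = 108
After XOR-ing pile 3 (size 73): 108 XOR 73 = 37
After XOR-ing pile 4 (size 119): 37 XOR 119 = 82
After XOR-ing pile 5 (size 66): 82 XOR 66 = 16
The Nim-value of this position is 16.

16


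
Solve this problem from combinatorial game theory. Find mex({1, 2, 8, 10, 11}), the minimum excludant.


Set = {1, 2, 8, 10, 11}
0 is NOT in the set. This is the mex.
mex = 0

0


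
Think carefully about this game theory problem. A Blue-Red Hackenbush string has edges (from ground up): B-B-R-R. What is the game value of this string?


Edges (from ground): B-B-R-R
By Berlekamp's sign-expansion rule, a Blue-Red Hackenbush stalk has the value of the surreal number whose sign sequence is the edge sequence with B -> + and R -> -.
Sign sequence: ++--
Trace the sign expansion in the surreal number tree, starting from 0:
Edge 1: B (sign +) -> bounds (0, +inf), value = 1
Edge 2: B (sign +) -> bounds (1, +inf), value = 2
Edge 3: R (sign -) -> bounds (1, 2), value = 3/2
Edge 4: R (sign -) -> bounds (1, 3/2), value = 5/4
Game value = 5/4

5/4


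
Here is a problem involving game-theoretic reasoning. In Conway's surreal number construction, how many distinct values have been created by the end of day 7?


Day 0: {|} = 0 is born. Count = 1.
Day n: the number of surreal numbers born by day n is 2^(n+1) - 1.
By day 0: 2^1 - 1 = 1
By day 1: 2^2 - 1 = 3
By day 2: 2^3 - 1 = 7
By day 3: 2^4 - 1 = 15
By day 4: 2^5 - 1 = 31
By day 5: 2^6 - 1 = 63
By day 6: 2^7 - 1 = 127
By day 7: 2^8 - 1 = 255
By day 7: 255 surreal numbers.

255


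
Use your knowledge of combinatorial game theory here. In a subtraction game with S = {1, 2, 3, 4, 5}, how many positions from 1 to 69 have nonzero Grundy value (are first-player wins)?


Subtraction set S = {1, 2, 3, 4, 5}, so G(n) = n mod 6.
G(n) = 0 when n is a multiple of 6.
Multiples of 6 in [1, 69]: 11
N-positions (nonzero Grundy) = 69 - 11 = 58

58


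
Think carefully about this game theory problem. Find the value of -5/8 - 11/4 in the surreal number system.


x = -5/8, y = 11/4
Converting to common denominator: 8
x = -5/8, y = 22/8
x - y = -5/8 - 11/4 = -27/8

-27/8


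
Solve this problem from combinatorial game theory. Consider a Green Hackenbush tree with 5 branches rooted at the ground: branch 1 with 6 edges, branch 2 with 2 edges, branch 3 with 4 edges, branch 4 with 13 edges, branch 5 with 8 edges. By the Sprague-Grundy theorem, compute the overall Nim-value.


The tree has 5 branches from the ground vertex.
In Green Hackenbush, the Nim-value of a simple path of length k is k.
Branch 1: length 6, Nim-value = 6
Branch 2: length 2, Nim-value = 2
Branch 3: length 4, Nim-value = 4
Branch 4: length 13, Nim-value = 13
Branch 5: length 8, Nim-value = 8
Total Nim-value = XOR of all branch values:
0 XOR 6 = 6
6 XOR 2 = 4
4 XOR 4 = 0
0 XOR 13 = 13
13 XOR 8 = 5
Nim-value of the tree = 5

5


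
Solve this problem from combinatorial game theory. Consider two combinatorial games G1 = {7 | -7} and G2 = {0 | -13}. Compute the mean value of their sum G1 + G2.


G1 = {7 | -7}, G2 = {0 | -13}
Each is a switch {a | b} with numbers a > b; its mean value is (a + b)/2, and mean value is additive over game sums: m(G1 + G2) = m(G1) + m(G2).
Mean of G1 = (7 + (-7))/2 = 0/2 = 0
Mean of G2 = (0 + (-13))/2 = -13/2 = -13/2
Mean of G1 + G2 = 0 + -13/2 = -13/2

-13/2


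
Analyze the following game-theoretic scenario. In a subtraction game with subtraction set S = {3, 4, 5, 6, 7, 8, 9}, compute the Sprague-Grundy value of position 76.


The subtraction set is S = {3, 4, 5, 6, 7, 8, 9}.
G(k) = mex{ G(k - s) : s in S, s <= k }. We compute iteratively: G(0) = 0.
G(1) = mex({}) = 0
G(2) = mex({}) = 0
G(3) = mex({0}) = 1
G(4) = mex({0}) = 1
G(5) = mex({0}) = 1
G(6) = mex({0, 1}) = 2
G(7) = mex({0, 1}) = 2
G(8) = mex({0, 1}) = 2
G(9) = mex({0, 1, 2}) = 3
G(10) = mex({0, 1, 2}) = 3
G(11) = mex({0, 1, 2}) = 3
G(12) = mex({1, 2, 3}) = 0
G(13) = mex({1, 2, 3}) = 0
G(14) = mex({1, 2, 3}) = 0
G(15) = mex({0, 2, 3}) = 1
G(16) = mex({0, 2, 3}) = 1
G(17) = mex({0, 2, 3}) = 1
G(18) = mex({0, 1, 3}) = 2
G(19) = mex({0, 1, 3}) = 2
G(20) = mex({0, 1, 3}) = 2
Observe that G(12)..G(20) = 0, 0, 0, 1, 1, 1, 2, 2, 2 repeats G(0)..G(8) = 0, 0, 0, 1, 1, 1, 2, 2, 2.
For k >= max(S) = 9, G(k) is determined by the previous 9 values G(k-9)..G(k-1); a window of 9 consecutive values has recurred shifted by 12, so by induction G(k + 12) = G(k) for all k >= 0: the sequence is periodic from the start with period 12.
One period: G(0..11) = 0, 0, 0, 1, 1, 1, 2, 2, 2, 3, 3, 3.
76 mod 12 = 4, so G(76) = G(4) = 1.

1


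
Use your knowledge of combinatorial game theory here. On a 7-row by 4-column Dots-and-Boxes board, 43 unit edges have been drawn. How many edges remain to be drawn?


Grid: 7 x 4 boxes, i.e. 8 rows and 5 columns of dots.
Horizontal edges: (rows + 1) * cols = 8 * 4 = 32
Vertical edges: rows * (cols + 1) = 7 * 5 = 35
Total edges: 32 + 35 = 67
Edges drawn: 43
Remaining: 67 - 43 = 24

24


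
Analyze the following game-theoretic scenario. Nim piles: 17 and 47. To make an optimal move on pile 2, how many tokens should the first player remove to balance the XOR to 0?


Piles: 17 and 47
Current XOR: 17 XOR 47 = 62 (non-zero, so this is an N-position).
To make the XOR zero, we need to find a move that balances the piles.
For pile 2 (size 47): target = 47 XOR 62 = 17
We reduce pile 2 from 47 to 17.
Tokens removed: 47 - 17 = 30
Verification: 17 XOR 17 = 0

30


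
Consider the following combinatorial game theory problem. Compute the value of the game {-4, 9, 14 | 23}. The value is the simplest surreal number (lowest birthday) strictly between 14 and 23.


Left options: {-4, 9, 14}, max = 14
Right options: {23}, min = 23
All options are numbers and max(Left) < min(Right), so by the simplicity theorem the value is the simplest (earliest-born) number strictly between 14 and 23.
Integers 15 through 22 all lie strictly between 14 and 23.
Among integers, the simplest (lowest birthday = smallest |n|; 0 is born on day 0, +-n on day n) is 15.
No non-integer in the interval can be simpler: if x is a non-integer in the interval, then floor(x) or ceil(x) also lies in the interval (the interval contains an integer), and both are proper prefixes of x's sign expansion, i.e. born earlier. So the game value is 15.
Game value = 15

15


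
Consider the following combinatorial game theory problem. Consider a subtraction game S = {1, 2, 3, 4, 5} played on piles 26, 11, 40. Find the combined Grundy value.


Subtraction set: {1, 2, 3, 4, 5}
For this subtraction set, G(n) = n mod 6 (period = max + 1 = 6).
Pile 1 (size 26): G(26) = 26 mod 6 = 2
Pile 2 (size 11): G(11) = 11 mod 6 = 5
Pile 3 (size 40): G(40) = 40 mod 6 = 4
Total Grundy value = XOR of all: 2 XOR 5 XOR 4 = 3

3


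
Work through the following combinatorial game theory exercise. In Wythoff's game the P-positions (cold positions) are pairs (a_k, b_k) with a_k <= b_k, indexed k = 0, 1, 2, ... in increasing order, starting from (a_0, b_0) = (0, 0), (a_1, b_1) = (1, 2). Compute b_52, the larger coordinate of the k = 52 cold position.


By Wythoff's theorem, a_k = floor(k * phi) and b_k = floor(k * phi^2) = a_k + k, where phi = (1 + sqrt(5))/2 is the golden ratio.
phi = (1 + sqrt(5))/2 = 1.618034
phi^2 = phi + 1 = 2.618034
k = 52
k * phi^2 = 52 * 2.618034 = 136.137767
b_52 = floor(k * phi^2) = 136 (check: a_52 + k = 84 + 52 = 136)

136


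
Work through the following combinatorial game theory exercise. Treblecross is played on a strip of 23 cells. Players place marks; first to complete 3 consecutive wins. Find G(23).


Treblecross: place X on empty cells; 3-in-a-row wins.
Playing within two cells of an existing X lets the opponent win at once, so sensible play treats the cells i-2..i+2 around each X as dead. The player left with no safe cell loses, so this is a normal-play take-away game on strips of safe cells.
Placing X at cell i (0-indexed) of a strip of k safe cells leaves independent strips of sizes max(0, i-2) and max(0, k-i-3). Hence G(k) = mex{ G(max(0,i-2)) XOR G(max(0,k-i-3)) : 0 <= i < k }, with G(0) = 0.
G(1): splits (0,0):0^0=0 -> mex({0}) = 1
G(2): splits (0,0):0^0=0 -> mex({0}) = 1
G(3): splits (0,0):0^0=0 -> mex({0}) = 1
G(4): splits (0,1):0^1=1 (0,0):0^0=0 -> mex({0, 1}) = 2
G(5): splits (0,2):0^1=1 (0,1):0^1=1 (0,0):0^0=0 -> mex({0, 1}) = 2
G(6) = mex({1}) = 0
G(7) = mex({0, 1, 2}) = 3
G(8) = mex({0, 1, 2}) = 3
G(9) = mex({0, 2}) = 1
G(10) = mex({0, 2, 3}) = 1
G(11) = mex({0, 3}) = 1
G(12) = mex({1, 3}) = 0
G(13) = mex({0, 1, 2, 3}) = 4
G(14) = mex({0, 1, 2}) = 3
G(15) = mex({0, 1, 2}) = 3
G(16) = mex({0, 1, 2, 4}) = 3
G(17) = mex({0, 1, 3, 4}) = 2
G(18) = mex({0, 1, 3, 4}) = 2
G(19) = mex({0, 1, 3, 5}) = 2
G(20) = mex({0, 1, 2, 3, 5}) = 4
G(21) = mex({0, 1, 2, 3, 5}) = 4
G(22) = mex({1, 2, 6}) = 0
G(23) = mex({0, 1, 2, 3, 4, 6}) = 5
Therefore G(23) = 5.

5


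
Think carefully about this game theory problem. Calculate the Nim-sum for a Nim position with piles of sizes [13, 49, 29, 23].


We need the XOR (exclusive or) of all pile sizes.
After XOR-ing pile 1 (size 13): 0 XOR 13 = 13
After XOR-ing pile 2 (size 49): 13 XOR 49 = 60
After XOR-ing pile 3 (size 29): 60 XOR 29 = 33
After XOR-ing pile 4 (size 23): 33 XOR 23 = 54
The Nim-value of this position is 54.

54


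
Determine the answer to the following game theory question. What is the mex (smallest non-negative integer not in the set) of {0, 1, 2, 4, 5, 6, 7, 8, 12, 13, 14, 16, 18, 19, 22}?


Set = {0, 1, 2, 4, 5, 6, 7, 8, 12, 13, 14, 16, 18, 19, 22}
0 is in the set.
1 is in the set.
2 is in the set.
3 is NOT in the set. This is the mex.
mex = 3

3


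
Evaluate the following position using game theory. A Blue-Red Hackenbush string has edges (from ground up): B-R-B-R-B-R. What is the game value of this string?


Edges (from ground): B-R-B-R-B-R
By Berlekamp's sign-expansion rule, a Blue-Red Hackenbush stalk has the value of the surreal number whose sign sequence is the edge sequence with B -> + and R -> -.
Sign sequence: +-+-+-
Trace the sign expansion in the surreal number tree, starting from 0:
Edge 1: B (sign +) -> bounds (0, +inf), value = 1
Edge 2: R (sign -) -> bounds (0, 1), value = 1/2
Edge 3: B (sign +) -> bounds (1/2, 1), value = 3/4
Edge 4: R (sign -) -> bounds (1/2, 3/4), value = 5/8
Edge 5: B (sign +) -> bounds (5/8, 3/4), value = 11/16
Edge 6: R (sign -) -> bounds (5/8, 11/16), value = 21/32
Game value = 21/32

21/32


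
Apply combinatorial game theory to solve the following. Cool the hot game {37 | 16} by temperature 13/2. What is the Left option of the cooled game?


Original game: {37 | 16} (a switch {a | b} with a > b).
Cooling by t (for t below the temperature (a - b)/2 = 21/2) taxes each move by t: {a | b} cooled by t is {a - t | b + t}.
Cooling amount: t = 13/2
Cooled Left option: 37 - 13/2 = 61/2
Cooled Right option: 16 + 13/2 = 45/2
Cooled game: {61/2 | 45/2}
Left option = 61/2

61/2


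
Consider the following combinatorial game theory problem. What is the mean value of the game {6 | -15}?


Game = {6 | -15}, a switch {a | b} with numbers a > b.
Its thermograph has left wall a - t and right wall b + t, which meet at t = (a - b)/2, where both equal (a + b)/2. So the mast (mean value) is at (a + b)/2.
Mean = (6 + (-15))/2 = -9/2 = -9/2

-9/2


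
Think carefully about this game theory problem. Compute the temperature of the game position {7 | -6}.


The game is {7 | -6}, a switch {a | b} with numbers a > b.
Cooling {a | b} by t gives {a - t | b + t}, which stops being hot when a - t = b + t, i.e. at t = (a - b)/2. So the temperature of a switch is (a - b)/2.
Temperature = (Left option - Right option) / 2
= (7 - (-6)) / 2
= 13 / 2
= 13/2

13/2


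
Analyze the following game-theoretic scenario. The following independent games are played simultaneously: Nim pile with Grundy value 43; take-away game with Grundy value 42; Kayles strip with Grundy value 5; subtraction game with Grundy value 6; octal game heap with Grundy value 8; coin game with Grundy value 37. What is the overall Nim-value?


By the Sprague-Grundy theorem, the Grundy value of a sum of games is the XOR of individual Grundy values.
Nim pile: Grundy value = 43. Running XOR: 0 XOR 43 = 43
take-away game: Grundy value = 42. Running XOR: 43 XOR 42 = 1
Kayles strip: Grundy value = 5. Running XOR: 1 XOR 5 = 4
subtraction game: Grundy value = 6. Running XOR: 4 XOR 6 = 2
octal game heap: Grundy value = 8. Running XOR: 2 XOR 8 = 10
coin game: Grundy value = 37. Running XOR: 10 XOR 37 = 47
The combined Grundy value is 47.

47


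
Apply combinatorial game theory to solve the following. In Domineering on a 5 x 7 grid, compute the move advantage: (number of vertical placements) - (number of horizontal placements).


Board is 5 x 7 (rows x cols).
Left (vertical) placements: (rows-1) * cols = 4 * 7 = 28
Right (horizontal) placements: rows * (cols-1) = 5 * 6 = 30
Advantage = Left - Right = 28 - 30 = -2

-2


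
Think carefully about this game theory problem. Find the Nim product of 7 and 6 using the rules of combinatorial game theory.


Nim multiplication is bilinear over XOR: (u XOR v) * w = (u*w) XOR (v*w).
So we split each operand into its bit components and XOR the pairwise Nim products.
7 = 1 + 2 + 4 (as XOR of powers of 2).
6 = 2 + 4 (as XOR of powers of 2).
Using the standard Nim-product table on single bits:
  2*2 = 3,   2*4 = 8,   2*8 = 12,
  4*4 = 6,   4*8 = 11,  8*8 = 13,
and  1*x = x (identity), k*l = l*k (commutative).
Pairwise Nim products:
  1 * 2 = 2
  1 * 4 = 4
  2 * 2 = 3
  2 * 4 = 8
  4 * 2 = 8
  4 * 4 = 6
XOR them: 2 XOR 4 XOR 3 XOR 8 XOR 8 XOR 6 = 3.
Result: 7 * 6 = 3 (in Nim).

3


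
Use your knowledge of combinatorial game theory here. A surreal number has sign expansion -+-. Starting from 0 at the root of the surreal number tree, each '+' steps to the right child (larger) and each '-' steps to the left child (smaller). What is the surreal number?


Sign expansion: -+-
Rule: track bounds (lo, hi), initially (-inf, +inf). On '+', the current value becomes lo and we move to the simplest number in (value, hi): value + 1 if hi = +inf, otherwise the midpoint (value + hi)/2. On '-', the current value becomes hi and we move to value - 1 if lo = -inf, otherwise the midpoint (lo + value)/2.
Start at 0.
Step 1: sign = -, move left. Bounds: (-inf, 0). Value = -1
Step 2: sign = +, move right. Bounds: (-1, 0). Value = -1/2
Step 3: sign = -, move left. Bounds: (-1, -1/2). Value = -3/4
The surreal number with sign expansion -+- is -3/4.

-3/4


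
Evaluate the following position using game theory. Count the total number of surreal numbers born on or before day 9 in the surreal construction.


Day 0: {|} = 0 is born. Count = 1.
Day n: the number of surreal numbers born by day n is 2^(n+1) - 1.
By day 0: 2^1 - 1 = 1
By day 1: 2^2 - 1 = 3
By day 2: 2^3 - 1 = 7
By day 3: 2^4 - 1 = 15
By day 4: 2^5 - 1 = 31
By day 5: 2^6 - 1 = 63
By day 6: 2^7 - 1 = 127
By day 7: 2^8 - 1 = 255
By day 8: 2^9 - 1 = 511
By day 9: 2^10 - 1 = 1023
By day 9: 1023 surreal numbers.

1023


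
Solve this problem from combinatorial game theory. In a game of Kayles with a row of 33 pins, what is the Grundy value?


Kayles: a move removes 1 or 2 adjacent pins from a contiguous row.
Removing pins from a row of k leaves two independent rows (a, b) with a + b = k - 1 (one pin) or a + b = k - 2 (two pins); an end removal gives a = 0.
By Sprague-Grundy, G(k) = mex{ G(a) XOR G(b) } over all these splits. G(0) = 0.
G(1): splits (0,0):0^0=0 -> mex({0}) = 1
G(2): splits (0,1):0^1=1 (0,0):0^0=0 -> mex({0, 1}) = 2
G(3): splits (0,2):0^2=2 (1,1):1^1=0 (0,1):0^1=1 -> mex({0, 1, 2}) = 3
G(4): splits (0,3):0^3=3 (1,2):1^2=3 (0,2):0^2=2 (1,1):1^1=0 -> mex({0, 2, 3}) = 1
G(5): splits (0,4):0^1=1 (1,3):1^3=2 (2,2):2^2=0 (0,3):0^3=3 (1,2):1^2=3 -> mex({0, 1, 2, 3}) = 4
G(6) = mex({0, 1, 2, 4}) = 3
G(7) = mex({0, 1, 3, 4, 5}) = 2
G(8) = mex({0, 2, 3, 5, 6}) = 1
G(9) = mex({0, 1, 2, 3, 6, 7}) = 4
G(10) = mex({0, 1, 3, 4, 5, 7}) = 2
G(11) = mex({0, 1, 2, 3, 4, 5}) = 6
G(12) = mex({0, 1, 2, 3, 5, 6, 7}) = 4
G(13) = mex({0, 2, 3, 4, 6, 7}) = 1
G(14) = mex({0, 1, 4, 5, 6, 7}) = 2
G(15) = mex({0, 1, 2, 3, 4, 5, 6}) = 7
G(16) = mex({0, 2, 3, 5, 6, 7}) = 1
G(17) = mex({0, 1, 2, 3, 5, 6, 7}) = 4
G(18) = mex({0, 1, 2, 4, 5, 6}) = 3
G(19) = mex({0, 1, 3, 4, 5, 7}) = 2
G(20) = mex({0, 2, 3, 4, 5, 6, 7}) = 1
G(21) = mex({0, 1, 2, 3, 5, 6, 7}) = 4
G(22) = mex({0, 1, 2, 3, 4, 5, 7}) = 6
G(23) = mex({0, 1, 2, 3, 4, 5, 6}) = 7
G(24) = mex({0, 1, 2, 3, 5, 6, 7}) = 4
G(25) = mex({0, 2, 3, 4, 6, 7}) = 1
G(26) = mex({0, 1, 3, 4, 5, 6, 7}) = 2
G(27) = mex({0, 1, 2, 3, 4, 5, 6, 7}) = 8
G(28) = mex({0, 1, 2, 3, 4, 6, 7, 8}) = 5
G(29) = mex({0, 1, 2, 3, 5, 6, 7, 8, 9}) = 4
G(30) = mex({0, 1, 2, 3, 4, 5, 6, 9, 10}) = 7
G(31) = mex({0, 1, 3, 4, 5, 7, 10, 11}) = 2
G(32) = mex({0, 2, 3, 4, 5, 6, 7, 9, 11}) = 1
G(33) = mex({0, 1, 2, 3, 4, 5, 6, 7, 9, 12}) = 8
Therefore G(33) = 8.

8


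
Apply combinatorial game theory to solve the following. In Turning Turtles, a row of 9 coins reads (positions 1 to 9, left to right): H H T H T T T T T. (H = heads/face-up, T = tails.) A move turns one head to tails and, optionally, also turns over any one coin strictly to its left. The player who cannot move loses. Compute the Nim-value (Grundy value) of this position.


Coins: H H T H T T T T T
Key fact: a single head at position k behaves exactly like a Nim heap of size k (turning it to T and optionally flipping a coin at j < k corresponds to moving the heap from k to j, or to 0), and heads combine as a disjunctive sum (two heads at the same place would cancel, matching j XOR j = 0). So the Nim-value is the XOR of the 1-indexed positions of the heads.
Face-up positions (1-indexed): [1, 2, 4]
XOR 0 with 1: 0 XOR 1 = 1
XOR 1 with 2: 1 XOR 2 = 3
XOR 3 with 4: 3 XOR 4 = 7
Nim-value = 7

7


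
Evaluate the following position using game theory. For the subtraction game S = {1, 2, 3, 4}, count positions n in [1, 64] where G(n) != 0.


Subtraction set S = {1, 2, 3, 4}, so G(n) = n mod 5.
G(n) = 0 when n is a multiple of 5.
Multiples of 5 in [1, 64]: 12
N-positions (nonzero Grundy) = 64 - 12 = 52

52


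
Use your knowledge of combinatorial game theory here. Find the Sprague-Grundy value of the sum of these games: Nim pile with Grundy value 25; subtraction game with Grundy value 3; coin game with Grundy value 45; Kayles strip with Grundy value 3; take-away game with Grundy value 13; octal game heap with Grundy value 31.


By the Sprague-Grundy theorem, the Grundy value of a sum of games is the XOR of individual Grundy values.
Nim pile: Grundy value = 25. Running XOR: 0 XOR 25 = 25
subtraction game: Grundy value = 3. Running XOR: 25 XOR 3 = 26
coin game: Grundy value = 45. Running XOR: 26 XOR 45 = 55
Kayles strip: Grundy value = 3. Running XOR: 55 XOR 3 = 52
take-away game: Grundy value = 13. Running XOR: 52 XOR 13 = 57
octal game heap: Grundy value = 31. Running XOR: 57 XOR 31 = 38
The combined Grundy value is 38.

38


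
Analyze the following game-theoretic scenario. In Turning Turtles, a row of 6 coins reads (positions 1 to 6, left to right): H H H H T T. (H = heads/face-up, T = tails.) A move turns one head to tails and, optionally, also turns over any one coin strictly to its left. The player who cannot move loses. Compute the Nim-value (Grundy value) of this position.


Coins: H H H H T T
Key fact: a single head at position k behaves exactly like a Nim heap of size k (turning it to T and optionally flipping a coin at j < k corresponds to moving the heap from k to j, or to 0), and heads combine as a disjunctive sum (two heads at the same place would cancel, matching j XOR j = 0). So the Nim-value is the XOR of the 1-indexed positions of the heads.
Face-up positions (1-indexed): [1, 2, 3, 4]
XOR 0 with 1: 0 XOR 1 = 1
XOR 1 with 2: 1 XOR 2 = 3
XOR 3 with 3: 3 XOR 3 = 0
XOR 0 with 4: 0 XOR 4 = 4
Nim-value = 4

4


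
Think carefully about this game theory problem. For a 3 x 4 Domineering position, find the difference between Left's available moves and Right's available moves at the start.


Board is 3 x 4 (rows x cols).
Left (vertical) placements: (rows-1) * cols = 2 * 4 = 8
Right (horizontal) placements: rows * (cols-1) = 3 * 3 = 9
Advantage = Left - Right = 8 - 9 = -1

-1


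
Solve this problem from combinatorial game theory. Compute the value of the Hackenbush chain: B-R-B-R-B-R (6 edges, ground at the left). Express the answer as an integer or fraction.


Edges (from ground): B-R-B-R-B-R
By Berlekamp's sign-expansion rule, a Blue-Red Hackenbush stalk has the value of the surreal number whose sign sequence is the edge sequence with B -> + and R -> -.
Sign sequence: +-+-+-
Trace the sign expansion in the surreal number tree, starting from 0:
Edge 1: B (sign +) -> bounds (0, +inf), value = 1
Edge 2: R (sign -) -> bounds (0, 1), value = 1/2
Edge 3: B (sign +) -> bounds (1/2, 1), value = 3/4
Edge 4: R (sign -) -> bounds (1/2, 3/4), value = 5/8
Edge 5: B (sign +) -> bounds (5/8, 3/4), value = 11/16
Edge 6: R (sign -) -> bounds (5/8, 11/16), value = 21/32
Game value = 21/32

21/32


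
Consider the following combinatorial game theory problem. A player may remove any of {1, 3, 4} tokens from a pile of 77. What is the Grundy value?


The subtraction set is S = {1, 3, 4}.
G(k) = mex{ G(k - s) : s in S, s <= k }. We compute iteratively: G(0) = 0.
G(1) = mex({0}) = 1
G(2) = mex({1}) = 0
G(3) = mex({0}) = 1
G(4) = mex({0, 1}) = 2
G(5) = mex({0, 1, 2}) = 3
G(6) = mex({0, 1, 3}) = 2
G(7) = mex({1, 2}) = 0
G(8) = mex({0, 2, 3}) = 1
G(9) = mex({1, 2, 3}) = 0
G(10) = mex({0, 2}) = 1
Observe that G(7)..G(10) = 0, 1, 0, 1 repeats G(0)..G(3) = 0, 1, 0, 1.
For k >= max(S) = 4, G(k) is determined by the previous 4 values G(k-4)..G(k-1); a window of 4 consecutive values has recurred shifted by 7, so by induction G(k + 7) = G(k) for all k >= 0: the sequence is periodic from the start with period 7.
One period: G(0..6) = 0, 1, 0, 1, 2, 3, 2.
77 mod 7 = 0, so G(77) = G(0) = 0.

0
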